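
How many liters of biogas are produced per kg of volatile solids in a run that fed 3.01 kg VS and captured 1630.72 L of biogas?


Y = V / VS
= 1630.72 / 3.01
= 541.7674 L/kg VS

541.7674 L/kg VS


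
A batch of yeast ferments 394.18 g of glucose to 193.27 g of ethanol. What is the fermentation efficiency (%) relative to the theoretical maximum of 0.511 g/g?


Fermentation efficiency = (actual / (0.511 * glucose)) * 100
= (193.27 / (0.511 * 394.18)) * 100
= 95.9509%

95.9509%


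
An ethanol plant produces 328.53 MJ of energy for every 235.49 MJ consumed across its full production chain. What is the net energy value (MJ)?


NEV = E_out - E_in
= 328.53 - 235.49
= 93.0400 MJ

93.0400 MJ


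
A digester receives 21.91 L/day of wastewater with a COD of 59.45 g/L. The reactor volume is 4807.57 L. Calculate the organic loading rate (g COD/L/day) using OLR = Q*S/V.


OLR = Q * S / V
= 21.91 * 59.45 / 4807.57
= 0.2709 g/L/day

0.2709 g/L/day


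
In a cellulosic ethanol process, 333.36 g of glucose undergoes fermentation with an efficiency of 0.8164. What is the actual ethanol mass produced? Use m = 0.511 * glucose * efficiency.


Actual ethanol: m = 0.511 * 333.36 * 0.8164
m = 139.0713 g

139.0713 g


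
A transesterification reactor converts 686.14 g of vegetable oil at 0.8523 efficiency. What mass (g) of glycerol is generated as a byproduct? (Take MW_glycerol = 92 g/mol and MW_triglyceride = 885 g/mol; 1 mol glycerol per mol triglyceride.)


glycerol = oil * conv * (92/885)
= 686.14 * 0.8523 * 92 / 885
= 60.7925 g

60.7925 g


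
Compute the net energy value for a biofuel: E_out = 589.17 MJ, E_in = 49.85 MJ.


NEV = E_out - E_in
= 589.17 - 49.85
= 539.3200 MJ

539.3200 MJ


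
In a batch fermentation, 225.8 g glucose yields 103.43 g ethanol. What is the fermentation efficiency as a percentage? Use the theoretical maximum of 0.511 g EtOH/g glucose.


Fermentation efficiency = (actual / (0.511 * glucose)) * 100
= (103.43 / (0.511 * 225.8)) * 100
= 89.6400%

89.6400%


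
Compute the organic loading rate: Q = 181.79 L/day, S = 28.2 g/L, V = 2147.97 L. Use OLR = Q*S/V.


OLR = Q * S / V
= 181.79 * 28.2 / 2147.97
= 2.3867 g/L/day

2.3867 g/L/day


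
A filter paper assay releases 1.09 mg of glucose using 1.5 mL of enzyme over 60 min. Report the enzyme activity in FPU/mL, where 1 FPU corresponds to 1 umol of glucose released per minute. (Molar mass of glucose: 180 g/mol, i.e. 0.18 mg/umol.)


Activity = glucose_mg / (0.18 mg/umol * V_mL * t_min)
= 1.09 / (0.18 * 1.5 * 60)
= 0.0673 FPU/mL

0.0673 FPU/mL


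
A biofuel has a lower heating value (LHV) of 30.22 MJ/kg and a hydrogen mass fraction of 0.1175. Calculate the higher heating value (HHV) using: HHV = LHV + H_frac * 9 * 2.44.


HHV = LHV + H_frac * 9 * 2.44
= 30.22 + 0.1175 * 9 * 2.44
= 32.8003 MJ/kg

32.8003 MJ/kg


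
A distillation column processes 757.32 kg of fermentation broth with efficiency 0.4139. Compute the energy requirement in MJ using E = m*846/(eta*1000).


E = m * 846 / (eta * 1000)
= 757.32 * 846 / (0.4139 * 1000)
= 1547.9409 MJ

1547.9409 MJ


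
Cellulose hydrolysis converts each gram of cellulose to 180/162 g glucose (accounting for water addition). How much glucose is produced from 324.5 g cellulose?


glucose = cellulose * 180/162
= 324.5 * 180/162
= 360.5556 g

360.5556 g


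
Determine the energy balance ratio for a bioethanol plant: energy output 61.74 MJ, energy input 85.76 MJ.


EROI = E_out / E_in
= 61.74 / 85.76
= 0.7199

0.7199


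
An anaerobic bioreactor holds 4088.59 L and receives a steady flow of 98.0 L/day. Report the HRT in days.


HRT = V / Q
= 4088.59 / 98.0
= 41.7203 days

41.7203 days


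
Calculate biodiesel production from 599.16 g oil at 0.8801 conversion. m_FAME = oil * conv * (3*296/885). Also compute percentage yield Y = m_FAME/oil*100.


m_FAME = oil * conv * (3 * 296 / 885) = oil * conv * (888/885)
= 599.16 * 0.8801 * 888 / 885
= 529.1082 g
Y = m_FAME / oil * 100 = conv * (888/885) * 100
= 0.8801 * 888 / 885 * 100
= 88.31%

529.1082 g FAME; Y = 88.31%


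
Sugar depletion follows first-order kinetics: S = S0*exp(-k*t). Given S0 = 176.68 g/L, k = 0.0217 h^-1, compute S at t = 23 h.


S = S0 * exp(-k * t)
S = 176.68 * exp(-0.0217 * 23)
S = 107.2583 g/L

107.2583 g/L


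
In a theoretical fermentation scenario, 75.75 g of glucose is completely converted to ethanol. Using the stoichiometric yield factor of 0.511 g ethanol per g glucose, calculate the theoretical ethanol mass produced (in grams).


Theoretical ethanol yield: m_EtOH = 0.511 * m_glucose
m_EtOH = 0.511 * 75.75 = 38.7082 g

38.7082 g


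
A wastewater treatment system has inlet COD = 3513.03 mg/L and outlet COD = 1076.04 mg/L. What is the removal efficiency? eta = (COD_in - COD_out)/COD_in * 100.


eta = (COD_in - COD_out) / COD_in * 100
= (3513.03 - 1076.04) / 3513.03 * 100
= 69.3700%

69.3700%


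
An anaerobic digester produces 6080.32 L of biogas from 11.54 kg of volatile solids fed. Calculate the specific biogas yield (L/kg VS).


Y = V / VS
= 6080.32 / 11.54
= 526.8908 L/kg VS

526.8908 L/kg VS


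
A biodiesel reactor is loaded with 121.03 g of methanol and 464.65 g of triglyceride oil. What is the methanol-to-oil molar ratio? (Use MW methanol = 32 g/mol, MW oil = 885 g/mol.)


Molar ratio = n_MeOH / n_oil = (MeOH/32) / (oil/885) = (MeOH * 885) / (32 * oil)
= (121.03 * 885) / (32 * 464.65)
= 7.2038

7.2038


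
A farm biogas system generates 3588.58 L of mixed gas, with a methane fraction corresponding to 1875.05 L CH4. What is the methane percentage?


CH4% = V_CH4 / V_total * 100
= 1875.05 / 3588.58 * 100
= 52.2505%

52.2505%


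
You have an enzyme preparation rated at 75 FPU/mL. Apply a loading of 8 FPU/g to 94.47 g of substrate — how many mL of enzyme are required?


V = dosage * m_sub / activity
V = 8 * 94.47 / 75
V = 10.0768 mL

10.0768 mL


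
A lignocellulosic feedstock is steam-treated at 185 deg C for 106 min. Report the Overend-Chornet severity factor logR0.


logR0 = log10(t * exp((T - 100) / 14.75))
= log10(106 * exp((185 - 100) / 14.75))
= 4.5280

4.5280


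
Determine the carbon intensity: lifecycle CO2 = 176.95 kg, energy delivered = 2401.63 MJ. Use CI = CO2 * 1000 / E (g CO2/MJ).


CI = CO2 * 1000 / E
= 176.95 * 1000 / 2401.63
= 73.6791 g CO2/MJ

73.6791 g CO2/MJ


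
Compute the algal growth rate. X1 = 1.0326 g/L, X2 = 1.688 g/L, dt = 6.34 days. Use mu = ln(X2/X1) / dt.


mu = ln(X2/X1) / dt
= ln(1.688/1.0326) / 6.34
= 0.0775 per day

0.0775 per day


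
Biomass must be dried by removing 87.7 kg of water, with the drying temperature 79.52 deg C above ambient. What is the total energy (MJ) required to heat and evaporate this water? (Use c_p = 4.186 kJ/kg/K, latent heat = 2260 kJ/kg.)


E = m_water * (4.186 * dT + 2260) / 1000
= 87.7 * (4.186 * 79.52 + 2260) / 1000
= 227.3948 MJ

227.3948 MJ


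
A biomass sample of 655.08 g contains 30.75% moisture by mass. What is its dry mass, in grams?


Wd = Ww * (1 - MC/100)
= 655.08 * (1 - 30.75/100)
= 453.6429 g

453.6429 g


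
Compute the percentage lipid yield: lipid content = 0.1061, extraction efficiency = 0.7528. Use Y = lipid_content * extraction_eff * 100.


Y = lipid_content * extraction_eff * 100
= 0.1061 * 0.7528 * 100
= 7.9872%

7.9872%


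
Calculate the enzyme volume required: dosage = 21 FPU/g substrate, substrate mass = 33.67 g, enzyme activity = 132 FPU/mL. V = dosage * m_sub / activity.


V = dosage * m_sub / activity
V = 21 * 33.67 / 132
V = 5.3566 mL

5.3566 mL


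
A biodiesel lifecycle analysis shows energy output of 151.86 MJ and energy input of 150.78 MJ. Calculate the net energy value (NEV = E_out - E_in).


NEV = E_out - E_in
= 151.86 - 150.78
= 1.0800 MJ

1.0800 MJ


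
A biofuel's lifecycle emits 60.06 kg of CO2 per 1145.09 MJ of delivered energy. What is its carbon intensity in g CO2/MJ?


CI = CO2 * 1000 / E
= 60.06 * 1000 / 1145.09
= 52.4500 g CO2/MJ

52.4500 g CO2/MJ


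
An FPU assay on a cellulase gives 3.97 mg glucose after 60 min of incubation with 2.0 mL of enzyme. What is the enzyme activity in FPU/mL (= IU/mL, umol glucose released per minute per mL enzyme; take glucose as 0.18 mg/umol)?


Activity = glucose_mg / (0.18 mg/umol * V_mL * t_min)
= 3.97 / (0.18 * 2.0 * 60)
= 0.1838 FPU/mL

0.1838 FPU/mL


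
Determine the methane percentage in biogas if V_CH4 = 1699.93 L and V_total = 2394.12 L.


CH4% = V_CH4 / V_total * 100
= 1699.93 / 2394.12 * 100
= 71.0044%

71.0044%


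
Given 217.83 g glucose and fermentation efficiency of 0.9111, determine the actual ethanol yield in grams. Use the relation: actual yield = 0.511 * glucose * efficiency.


Actual ethanol: m = 0.511 * 217.83 * 0.9111
m = 101.4156 g

101.4156 g


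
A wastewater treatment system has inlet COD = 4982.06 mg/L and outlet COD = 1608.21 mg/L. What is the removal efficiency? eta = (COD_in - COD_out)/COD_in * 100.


eta = (COD_in - COD_out) / COD_in * 100
= (4982.06 - 1608.21) / 4982.06 * 100
= 67.7200%

67.7200%


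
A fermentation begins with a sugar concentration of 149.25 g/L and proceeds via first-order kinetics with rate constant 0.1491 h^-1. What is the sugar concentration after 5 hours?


S = S0 * exp(-k * t)
S = 149.25 * exp(-0.1491 * 5)
S = 70.8187 g/L

70.8187 g/L


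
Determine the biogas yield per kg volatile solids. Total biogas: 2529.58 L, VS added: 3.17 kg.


Y = V / VS
= 2529.58 / 3.17
= 797.9748 L/kg VS

797.9748 L/kg VS


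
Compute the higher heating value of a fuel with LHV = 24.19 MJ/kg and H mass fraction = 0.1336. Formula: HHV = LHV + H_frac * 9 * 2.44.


HHV = LHV + H_frac * 9 * 2.44
= 24.19 + 0.1336 * 9 * 2.44
= 27.1239 MJ/kg

27.1239 MJ/kg


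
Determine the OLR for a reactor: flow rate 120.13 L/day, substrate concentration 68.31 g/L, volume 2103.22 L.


OLR = Q * S / V
= 120.13 * 68.31 / 2103.22
= 3.9017 g/L/day

3.9017 g/L/day


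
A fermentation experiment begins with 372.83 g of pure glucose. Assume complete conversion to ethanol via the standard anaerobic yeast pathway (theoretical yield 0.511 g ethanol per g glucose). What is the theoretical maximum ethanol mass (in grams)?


Theoretical ethanol yield: m_EtOH = 0.511 * m_glucose
m_EtOH = 0.511 * 372.83 = 190.5161 g

190.5161 g


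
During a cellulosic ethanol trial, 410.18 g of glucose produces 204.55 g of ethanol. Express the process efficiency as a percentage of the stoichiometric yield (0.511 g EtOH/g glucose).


Fermentation efficiency = (actual / (0.511 * glucose)) * 100
= (204.55 / (0.511 * 410.18)) * 100
= 97.5897%

97.5897%


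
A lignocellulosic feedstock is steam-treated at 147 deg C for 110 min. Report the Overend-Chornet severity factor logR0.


logR0 = log10(t * exp((T - 100) / 14.75))
= log10(110 * exp((147 - 100) / 14.75))
= 3.4252

3.4252


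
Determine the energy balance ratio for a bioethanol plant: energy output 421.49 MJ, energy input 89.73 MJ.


EROI = E_out / E_in
= 421.49 / 89.73
= 4.6973

4.6973


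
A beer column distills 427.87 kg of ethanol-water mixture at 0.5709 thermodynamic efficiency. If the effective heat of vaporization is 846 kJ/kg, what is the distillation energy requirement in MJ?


E = m * 846 / (eta * 1000)
= 427.87 * 846 / (0.5709 * 1000)
= 634.0480 MJ

634.0480 MJ


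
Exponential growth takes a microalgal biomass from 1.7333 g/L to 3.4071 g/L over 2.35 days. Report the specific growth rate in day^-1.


mu = ln(X2/X1) / dt
= ln(3.4071/1.7333) / 2.35
= 0.2876 per day

0.2876 per day


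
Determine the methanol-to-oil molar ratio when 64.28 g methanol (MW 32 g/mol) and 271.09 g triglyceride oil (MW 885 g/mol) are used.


Molar ratio = n_MeOH / n_oil = (MeOH/32) / (oil/885) = (MeOH * 885) / (32 * oil)
= (64.28 * 885) / (32 * 271.09)
= 6.5578

6.5578


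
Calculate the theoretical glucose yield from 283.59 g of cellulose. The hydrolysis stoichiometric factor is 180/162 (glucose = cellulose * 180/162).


glucose = cellulose * 180/162
= 283.59 * 180/162
= 315.1000 g

315.1000 g


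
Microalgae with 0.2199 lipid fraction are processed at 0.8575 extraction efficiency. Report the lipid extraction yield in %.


Y = lipid_content * extraction_eff * 100
= 0.2199 * 0.8575 * 100
= 18.8564%

18.8564%


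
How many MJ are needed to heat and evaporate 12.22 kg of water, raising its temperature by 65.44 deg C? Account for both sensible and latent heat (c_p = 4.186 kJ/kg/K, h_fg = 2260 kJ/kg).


E = m_water * (4.186 * dT + 2260) / 1000
= 12.22 * (4.186 * 65.44 + 2260) / 1000
= 30.9646 MJ

30.9646 MJ


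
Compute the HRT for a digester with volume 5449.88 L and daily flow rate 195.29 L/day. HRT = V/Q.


HRT = V / Q
= 5449.88 / 195.29
= 27.9066 days

27.9066 days


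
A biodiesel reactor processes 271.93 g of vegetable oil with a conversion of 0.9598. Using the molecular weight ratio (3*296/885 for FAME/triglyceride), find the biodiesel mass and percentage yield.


m_FAME = oil * conv * (3 * 296 / 885) = oil * conv * (888/885)
= 271.93 * 0.9598 * 888 / 885
= 261.8832 g
Y = m_FAME / oil * 100 = conv * (888/885) * 100
= 0.9598 * 888 / 885 * 100
= 96.31%

261.8832 g FAME; Y = 96.31%


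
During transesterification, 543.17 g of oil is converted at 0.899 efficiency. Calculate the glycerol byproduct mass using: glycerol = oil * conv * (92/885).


glycerol = oil * conv * (92/885)
= 543.17 * 0.899 * 92 / 885
= 50.7622 g

50.7622 g


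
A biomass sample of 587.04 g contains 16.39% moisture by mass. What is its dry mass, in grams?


Wd = Ww * (1 - MC/100)
= 587.04 * (1 - 16.39/100)
= 490.8241 g

490.8241 g


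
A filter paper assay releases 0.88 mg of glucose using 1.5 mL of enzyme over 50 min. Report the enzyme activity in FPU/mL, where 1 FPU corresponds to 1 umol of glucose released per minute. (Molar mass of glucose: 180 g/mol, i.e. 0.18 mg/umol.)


Activity = glucose_mg / (0.18 mg/umol * V_mL * t_min)
= 0.88 / (0.18 * 1.5 * 50)
= 0.0652 FPU/mL

0.0652 FPU/mL


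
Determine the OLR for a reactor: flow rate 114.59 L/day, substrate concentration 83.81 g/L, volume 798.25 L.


OLR = Q * S / V
= 114.59 * 83.81 / 798.25
= 12.0311 g/L/day

12.0311 g/L/day


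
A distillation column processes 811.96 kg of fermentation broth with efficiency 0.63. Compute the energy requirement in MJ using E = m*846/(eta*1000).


E = m * 846 / (eta * 1000)
= 811.96 * 846 / (0.63 * 1000)
= 1090.3463 MJ

1090.3463 MJ


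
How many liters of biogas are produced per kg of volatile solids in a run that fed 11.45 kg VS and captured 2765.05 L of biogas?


Y = V / VS
= 2765.05 / 11.45
= 241.4891 L/kg VS

241.4891 L/kg VS


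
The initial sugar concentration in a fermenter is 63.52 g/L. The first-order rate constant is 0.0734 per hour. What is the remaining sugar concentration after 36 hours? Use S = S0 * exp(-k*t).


S = S0 * exp(-k * t)
S = 63.52 * exp(-0.0734 * 36)
S = 4.5220 g/L

4.5220 g/L


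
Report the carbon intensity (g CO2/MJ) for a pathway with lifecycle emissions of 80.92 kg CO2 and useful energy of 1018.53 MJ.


CI = CO2 * 1000 / E
= 80.92 * 1000 / 1018.53
= 79.4478 g CO2/MJ

79.4478 g CO2/MJ


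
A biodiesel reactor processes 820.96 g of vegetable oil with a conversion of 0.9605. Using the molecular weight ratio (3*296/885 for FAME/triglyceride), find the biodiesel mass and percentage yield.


m_FAME = oil * conv * (3 * 296 / 885) = oil * conv * (888/885)
= 820.96 * 0.9605 * 888 / 885
= 791.2051 g
Y = m_FAME / oil * 100 = conv * (888/885) * 100
= 0.9605 * 888 / 885 * 100
= 96.38%

791.2051 g FAME; Y = 96.38%


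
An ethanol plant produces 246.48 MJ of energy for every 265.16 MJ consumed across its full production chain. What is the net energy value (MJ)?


NEV = E_out - E_in
= 246.48 - 265.16
= -18.6800 MJ

-18.6800 MJ


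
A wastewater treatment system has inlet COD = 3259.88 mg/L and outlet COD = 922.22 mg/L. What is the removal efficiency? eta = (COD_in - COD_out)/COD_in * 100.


eta = (COD_in - COD_out) / COD_in * 100
= (3259.88 - 922.22) / 3259.88 * 100
= 71.7100%

71.7100%


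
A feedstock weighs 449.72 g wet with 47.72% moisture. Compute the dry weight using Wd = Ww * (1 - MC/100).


Wd = Ww * (1 - MC/100)
= 449.72 * (1 - 47.72/100)
= 235.1136 g

235.1136 g


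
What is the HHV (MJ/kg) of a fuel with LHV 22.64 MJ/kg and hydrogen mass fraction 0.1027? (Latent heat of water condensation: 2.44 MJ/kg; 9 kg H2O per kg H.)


HHV = LHV + H_frac * 9 * 2.44
= 22.64 + 0.1027 * 9 * 2.44
= 24.8953 MJ/kg

24.8953 MJ/kg


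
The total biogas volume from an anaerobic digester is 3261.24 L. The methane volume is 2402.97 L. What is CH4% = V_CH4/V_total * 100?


CH4% = V_CH4 / V_total * 100
= 2402.97 / 3261.24 * 100
= 73.6827%

73.6827%


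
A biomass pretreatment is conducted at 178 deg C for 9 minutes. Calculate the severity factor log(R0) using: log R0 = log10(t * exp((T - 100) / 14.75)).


logR0 = log10(t * exp((T - 100) / 14.75))
= log10(9 * exp((178 - 100) / 14.75))
= 3.2509

3.2509


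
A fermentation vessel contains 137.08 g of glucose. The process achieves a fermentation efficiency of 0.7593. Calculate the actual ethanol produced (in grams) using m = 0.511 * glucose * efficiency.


Actual ethanol: m = 0.511 * 137.08 * 0.7593
m = 53.1874 g

53.1874 g


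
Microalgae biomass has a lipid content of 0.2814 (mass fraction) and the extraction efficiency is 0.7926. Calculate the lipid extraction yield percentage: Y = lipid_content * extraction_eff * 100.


Y = lipid_content * extraction_eff * 100
= 0.2814 * 0.7926 * 100
= 22.3038%

22.3038%


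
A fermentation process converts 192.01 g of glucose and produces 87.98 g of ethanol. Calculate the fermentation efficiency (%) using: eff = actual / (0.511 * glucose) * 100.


Fermentation efficiency = (actual / (0.511 * glucose)) * 100
= (87.98 / (0.511 * 192.01)) * 100
= 89.6684%

89.6684%


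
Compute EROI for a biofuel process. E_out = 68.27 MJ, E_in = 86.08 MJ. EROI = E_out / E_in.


EROI = E_out / E_in
= 68.27 / 86.08
= 0.7931

0.7931


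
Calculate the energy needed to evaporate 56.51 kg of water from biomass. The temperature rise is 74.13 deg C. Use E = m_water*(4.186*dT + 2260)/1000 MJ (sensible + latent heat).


E = m_water * (4.186 * dT + 2260) / 1000
= 56.51 * (4.186 * 74.13 + 2260) / 1000
= 145.2481 MJ

145.2481 MJ


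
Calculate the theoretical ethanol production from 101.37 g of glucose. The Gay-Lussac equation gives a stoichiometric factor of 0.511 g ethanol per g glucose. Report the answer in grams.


Theoretical ethanol yield: m_EtOH = 0.511 * m_glucose
m_EtOH = 0.511 * 101.37 = 51.8001 g

51.8001 g


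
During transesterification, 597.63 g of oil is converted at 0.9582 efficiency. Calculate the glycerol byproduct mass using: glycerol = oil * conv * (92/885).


glycerol = oil * conv * (92/885)
= 597.63 * 0.9582 * 92 / 885
= 59.5296 g

59.5296 g


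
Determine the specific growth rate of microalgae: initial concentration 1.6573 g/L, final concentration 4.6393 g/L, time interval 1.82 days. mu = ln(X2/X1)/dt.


mu = ln(X2/X1) / dt
= ln(4.6393/1.6573) / 1.82
= 0.5656 per day

0.5656 per day


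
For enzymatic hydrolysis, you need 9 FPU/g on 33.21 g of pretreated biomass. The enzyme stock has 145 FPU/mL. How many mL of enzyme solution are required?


V = dosage * m_sub / activity
V = 9 * 33.21 / 145
V = 2.0613 mL

2.0613 mL


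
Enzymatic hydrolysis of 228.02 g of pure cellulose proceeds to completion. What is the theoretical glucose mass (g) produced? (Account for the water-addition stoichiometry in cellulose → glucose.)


glucose = cellulose * 180/162
= 228.02 * 180/162
= 253.3556 g

253.3556 g


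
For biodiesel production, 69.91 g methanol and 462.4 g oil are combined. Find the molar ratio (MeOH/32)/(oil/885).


Molar ratio = n_MeOH / n_oil = (MeOH/32) / (oil/885) = (MeOH * 885) / (32 * oil)
= (69.91 * 885) / (32 * 462.4)
= 4.1813

4.1813


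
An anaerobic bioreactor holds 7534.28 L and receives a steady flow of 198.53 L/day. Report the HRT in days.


HRT = V / Q
= 7534.28 / 198.53
= 37.9503 days

37.9503 days


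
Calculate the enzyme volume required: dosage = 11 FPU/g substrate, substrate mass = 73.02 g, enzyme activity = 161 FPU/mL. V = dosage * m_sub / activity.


V = dosage * m_sub / activity
V = 11 * 73.02 / 161
V = 4.9889 mL

4.9889 mL


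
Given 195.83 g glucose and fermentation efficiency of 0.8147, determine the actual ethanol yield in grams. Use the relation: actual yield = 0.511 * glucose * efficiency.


Actual ethanol: m = 0.511 * 195.83 * 0.8147
m = 81.5263 g

81.5263 g


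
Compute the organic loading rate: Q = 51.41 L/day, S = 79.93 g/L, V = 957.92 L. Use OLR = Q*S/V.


OLR = Q * S / V
= 51.41 * 79.93 / 957.92
= 4.2897 g/L/day

4.2897 g/L/day


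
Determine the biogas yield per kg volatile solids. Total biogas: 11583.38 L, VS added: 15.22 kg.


Y = V / VS
= 11583.38 / 15.22
= 761.0631 L/kg VS

761.0631 L/kg VS


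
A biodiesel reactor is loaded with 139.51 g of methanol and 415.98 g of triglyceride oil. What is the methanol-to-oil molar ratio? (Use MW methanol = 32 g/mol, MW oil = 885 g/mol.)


Molar ratio = n_MeOH / n_oil = (MeOH/32) / (oil/885) = (MeOH * 885) / (32 * oil)
= (139.51 * 885) / (32 * 415.98)
= 9.2753

9.2753


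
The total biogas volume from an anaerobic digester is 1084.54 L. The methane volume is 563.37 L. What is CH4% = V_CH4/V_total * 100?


CH4% = V_CH4 / V_total * 100
= 563.37 / 1084.54 * 100
= 51.9455%

51.9455%


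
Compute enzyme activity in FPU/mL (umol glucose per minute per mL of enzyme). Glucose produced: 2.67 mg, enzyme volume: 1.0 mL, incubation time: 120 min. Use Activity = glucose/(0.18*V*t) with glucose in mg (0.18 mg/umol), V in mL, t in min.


Activity = glucose_mg / (0.18 mg/umol * V_mL * t_min)
= 2.67 / (0.18 * 1.0 * 120)
= 0.1236 FPU/mL

0.1236 FPU/mL


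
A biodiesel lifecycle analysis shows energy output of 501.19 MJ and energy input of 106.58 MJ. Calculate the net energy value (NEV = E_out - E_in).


NEV = E_out - E_in
= 501.19 - 106.58
= 394.6100 MJ

394.6100 MJ


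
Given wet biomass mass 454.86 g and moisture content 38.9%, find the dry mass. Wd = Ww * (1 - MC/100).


Wd = Ww * (1 - MC/100)
= 454.86 * (1 - 38.9/100)
= 277.9195 g

277.9195 g


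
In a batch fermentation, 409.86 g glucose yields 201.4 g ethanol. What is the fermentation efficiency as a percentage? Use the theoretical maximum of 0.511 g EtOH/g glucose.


Fermentation efficiency = (actual / (0.511 * glucose)) * 100
= (201.4 / (0.511 * 409.86)) * 100
= 96.1619%

96.1619%


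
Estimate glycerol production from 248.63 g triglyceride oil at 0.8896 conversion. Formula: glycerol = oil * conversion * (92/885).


glycerol = oil * conv * (92/885)
= 248.63 * 0.8896 * 92 / 885
= 22.9929 g

22.9929 g


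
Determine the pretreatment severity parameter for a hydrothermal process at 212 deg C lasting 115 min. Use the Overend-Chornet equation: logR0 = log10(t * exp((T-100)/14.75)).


logR0 = log10(t * exp((T - 100) / 14.75))
= log10(115 * exp((212 - 100) / 14.75))
= 5.3584

5.3584


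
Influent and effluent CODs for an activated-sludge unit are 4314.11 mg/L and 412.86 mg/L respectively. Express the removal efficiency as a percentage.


eta = (COD_in - COD_out) / COD_in * 100
= (4314.11 - 412.86) / 4314.11 * 100
= 90.4300%

90.4300%


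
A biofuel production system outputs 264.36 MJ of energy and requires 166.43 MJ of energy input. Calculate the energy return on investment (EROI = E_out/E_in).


EROI = E_out / E_in
= 264.36 / 166.43
= 1.5884

1.5884


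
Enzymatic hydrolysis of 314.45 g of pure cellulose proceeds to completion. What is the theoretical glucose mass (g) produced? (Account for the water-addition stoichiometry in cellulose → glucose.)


glucose = cellulose * 180/162
= 314.45 * 180/162
= 349.3889 g

349.3889 g


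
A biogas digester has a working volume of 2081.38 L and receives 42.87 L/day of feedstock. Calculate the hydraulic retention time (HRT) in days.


HRT = V / Q
= 2081.38 / 42.87
= 48.5510 days

48.5510 days


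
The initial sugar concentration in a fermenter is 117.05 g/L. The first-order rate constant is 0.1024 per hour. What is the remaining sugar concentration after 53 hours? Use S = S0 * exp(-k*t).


S = S0 * exp(-k * t)
S = 117.05 * exp(-0.1024 * 53)
S = 0.5145 g/L

0.5145 g/L


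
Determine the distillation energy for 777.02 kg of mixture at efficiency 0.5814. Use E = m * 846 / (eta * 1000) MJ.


E = m * 846 / (eta * 1000)
= 777.02 * 846 / (0.5814 * 1000)
= 1130.6483 MJ

1130.6483 MJ


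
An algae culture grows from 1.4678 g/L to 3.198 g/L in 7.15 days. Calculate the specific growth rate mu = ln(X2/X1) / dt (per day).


mu = ln(X2/X1) / dt
= ln(3.198/1.4678) / 7.15
= 0.1089 per day

0.1089 per day


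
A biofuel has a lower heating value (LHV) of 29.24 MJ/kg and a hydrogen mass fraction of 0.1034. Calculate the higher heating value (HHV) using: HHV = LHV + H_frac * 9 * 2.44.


HHV = LHV + H_frac * 9 * 2.44
= 29.24 + 0.1034 * 9 * 2.44
= 31.5107 MJ/kg

31.5107 MJ/kg


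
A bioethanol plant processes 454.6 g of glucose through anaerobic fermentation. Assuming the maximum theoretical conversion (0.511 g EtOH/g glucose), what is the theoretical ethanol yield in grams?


Theoretical ethanol yield: m_EtOH = 0.511 * m_glucose
m_EtOH = 0.511 * 454.6 = 232.3006 g

232.3006 g


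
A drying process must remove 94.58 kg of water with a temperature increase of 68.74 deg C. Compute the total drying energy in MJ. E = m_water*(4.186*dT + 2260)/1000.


E = m_water * (4.186 * dT + 2260) / 1000
= 94.58 * (4.186 * 68.74 + 2260) / 1000
= 240.9658 MJ

240.9658 MJ


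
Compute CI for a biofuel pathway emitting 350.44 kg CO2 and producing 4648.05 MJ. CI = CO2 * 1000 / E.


CI = CO2 * 1000 / E
= 350.44 * 1000 / 4648.05
= 75.3951 g CO2/MJ

75.3951 g CO2/MJ


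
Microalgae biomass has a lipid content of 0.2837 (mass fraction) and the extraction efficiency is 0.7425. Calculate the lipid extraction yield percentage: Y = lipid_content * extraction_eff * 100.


Y = lipid_content * extraction_eff * 100
= 0.2837 * 0.7425 * 100
= 21.0647%

21.0647%


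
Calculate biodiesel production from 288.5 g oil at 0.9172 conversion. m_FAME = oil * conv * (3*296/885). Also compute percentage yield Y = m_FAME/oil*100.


m_FAME = oil * conv * (3 * 296 / 885) = oil * conv * (888/885)
= 288.5 * 0.9172 * 888 / 885
= 265.5092 g
Y = m_FAME / oil * 100 = conv * (888/885) * 100
= 0.9172 * 888 / 885 * 100
= 92.03%

265.5092 g FAME; Y = 92.03%


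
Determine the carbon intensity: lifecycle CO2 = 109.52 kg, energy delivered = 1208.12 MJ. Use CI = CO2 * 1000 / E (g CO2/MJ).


CI = CO2 * 1000 / E
= 109.52 * 1000 / 1208.12
= 90.6532 g CO2/MJ

90.6532 g CO2/MJ


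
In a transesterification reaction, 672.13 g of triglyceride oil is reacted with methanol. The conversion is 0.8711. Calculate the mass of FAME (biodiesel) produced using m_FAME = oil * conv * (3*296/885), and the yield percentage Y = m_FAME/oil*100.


m_FAME = oil * conv * (3 * 296 / 885) = oil * conv * (888/885)
= 672.13 * 0.8711 * 888 / 885
= 587.4772 g
Y = m_FAME / oil * 100 = conv * (888/885) * 100
= 0.8711 * 888 / 885 * 100
= 87.41%

587.4772 g FAME; Y = 87.41%


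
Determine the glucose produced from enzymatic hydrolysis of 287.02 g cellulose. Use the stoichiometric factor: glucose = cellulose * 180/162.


glucose = cellulose * 180/162
= 287.02 * 180/162
= 318.9111 g

318.9111 g


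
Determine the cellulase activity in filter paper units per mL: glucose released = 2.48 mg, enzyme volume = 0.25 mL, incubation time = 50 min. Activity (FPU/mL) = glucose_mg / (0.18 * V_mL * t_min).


Activity = glucose_mg / (0.18 mg/umol * V_mL * t_min)
= 2.48 / (0.18 * 0.25 * 50)
= 1.1022 FPU/mL

1.1022 FPU/mL


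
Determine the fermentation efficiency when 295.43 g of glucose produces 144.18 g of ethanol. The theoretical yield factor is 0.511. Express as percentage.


Fermentation efficiency = (actual / (0.511 * glucose)) * 100
= (144.18 / (0.511 * 295.43)) * 100
= 95.5058%

95.5058%


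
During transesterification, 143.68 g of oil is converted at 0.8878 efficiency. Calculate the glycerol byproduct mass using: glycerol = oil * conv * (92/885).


glycerol = oil * conv * (92/885)
= 143.68 * 0.8878 * 92 / 885
= 13.2604 g

13.2604 g


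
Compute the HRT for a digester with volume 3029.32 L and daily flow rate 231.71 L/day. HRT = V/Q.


HRT = V / Q
= 3029.32 / 231.71
= 13.0738 days

13.0738 days


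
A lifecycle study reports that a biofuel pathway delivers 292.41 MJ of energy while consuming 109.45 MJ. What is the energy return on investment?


EROI = E_out / E_in
= 292.41 / 109.45
= 2.6716

2.6716


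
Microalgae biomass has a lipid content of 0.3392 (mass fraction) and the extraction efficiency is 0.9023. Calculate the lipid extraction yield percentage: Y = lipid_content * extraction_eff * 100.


Y = lipid_content * extraction_eff * 100
= 0.3392 * 0.9023 * 100
= 30.6060%

30.6060%


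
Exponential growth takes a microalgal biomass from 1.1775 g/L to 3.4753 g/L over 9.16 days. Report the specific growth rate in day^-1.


mu = ln(X2/X1) / dt
= ln(3.4753/1.1775) / 9.16
= 0.1182 per day

0.1182 per day


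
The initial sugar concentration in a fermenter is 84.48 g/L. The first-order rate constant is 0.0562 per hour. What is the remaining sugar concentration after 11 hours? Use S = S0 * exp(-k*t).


S = S0 * exp(-k * t)
S = 84.48 * exp(-0.0562 * 11)
S = 45.5274 g/L

45.5274 g/L


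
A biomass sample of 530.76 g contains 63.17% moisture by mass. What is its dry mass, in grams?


Wd = Ww * (1 - MC/100)
= 530.76 * (1 - 63.17/100)
= 195.4789 g

195.4789 g


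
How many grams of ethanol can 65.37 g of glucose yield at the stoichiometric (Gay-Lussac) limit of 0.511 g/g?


Theoretical ethanol yield: m_EtOH = 0.511 * m_glucose
m_EtOH = 0.511 * 65.37 = 33.4041 g

33.4041 g


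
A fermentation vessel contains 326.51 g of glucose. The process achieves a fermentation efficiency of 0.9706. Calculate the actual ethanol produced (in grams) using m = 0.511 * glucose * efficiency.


Actual ethanol: m = 0.511 * 326.51 * 0.9706
m = 161.9413 g

161.9413 g


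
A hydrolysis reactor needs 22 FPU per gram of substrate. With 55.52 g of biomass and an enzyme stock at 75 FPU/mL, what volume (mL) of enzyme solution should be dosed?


V = dosage * m_sub / activity
V = 22 * 55.52 / 75
V = 16.2859 mL

16.2859 mL


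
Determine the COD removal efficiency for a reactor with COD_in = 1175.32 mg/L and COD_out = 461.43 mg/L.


eta = (COD_in - COD_out) / COD_in * 100
= (1175.32 - 461.43) / 1175.32 * 100
= 60.7401%

60.7401%


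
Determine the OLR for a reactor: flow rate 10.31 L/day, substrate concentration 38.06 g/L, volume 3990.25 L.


OLR = Q * S / V
= 10.31 * 38.06 / 3990.25
= 0.0983 g/L/day

0.0983 g/L/day


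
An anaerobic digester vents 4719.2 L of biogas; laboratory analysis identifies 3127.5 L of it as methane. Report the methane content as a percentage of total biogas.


CH4% = V_CH4 / V_total * 100
= 3127.5 / 4719.2 * 100
= 66.2718%

66.2718%


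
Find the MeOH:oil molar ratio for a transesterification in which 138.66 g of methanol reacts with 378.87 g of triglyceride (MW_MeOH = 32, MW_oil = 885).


Molar ratio = n_MeOH / n_oil = (MeOH/32) / (oil/885) = (MeOH * 885) / (32 * oil)
= (138.66 * 885) / (32 * 378.87)
= 10.1217

10.1217


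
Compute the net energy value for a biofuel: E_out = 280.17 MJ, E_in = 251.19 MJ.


NEV = E_out - E_in
= 280.17 - 251.19
= 28.9800 MJ

28.9800 MJ


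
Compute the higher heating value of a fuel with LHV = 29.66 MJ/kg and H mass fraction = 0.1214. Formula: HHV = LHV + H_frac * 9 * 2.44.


HHV = LHV + H_frac * 9 * 2.44
= 29.66 + 0.1214 * 9 * 2.44
= 32.3259 MJ/kg

32.3259 MJ/kg


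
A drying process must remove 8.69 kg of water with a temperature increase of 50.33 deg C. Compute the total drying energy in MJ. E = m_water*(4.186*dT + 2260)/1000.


E = m_water * (4.186 * dT + 2260) / 1000
= 8.69 * (4.186 * 50.33 + 2260) / 1000
= 21.4702 MJ

21.4702 MJ


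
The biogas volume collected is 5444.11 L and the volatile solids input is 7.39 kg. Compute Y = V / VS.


Y = V / VS
= 5444.11 / 7.39
= 736.6861 L/kg VS

736.6861 L/kg VS


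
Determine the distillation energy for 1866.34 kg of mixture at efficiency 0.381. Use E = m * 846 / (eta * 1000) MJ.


E = m * 846 / (eta * 1000)
= 1866.34 * 846 / (0.381 * 1000)
= 4144.1565 MJ

4144.1565 MJ


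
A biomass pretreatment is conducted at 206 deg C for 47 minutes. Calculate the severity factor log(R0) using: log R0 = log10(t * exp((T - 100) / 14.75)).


logR0 = log10(t * exp((T - 100) / 14.75))
= log10(47 * exp((206 - 100) / 14.75))
= 4.7931

4.7931


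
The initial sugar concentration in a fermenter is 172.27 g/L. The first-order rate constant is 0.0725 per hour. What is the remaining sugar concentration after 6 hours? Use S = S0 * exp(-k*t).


S = S0 * exp(-k * t)
S = 172.27 * exp(-0.0725 * 6)
S = 111.5043 g/L

111.5043 g/L


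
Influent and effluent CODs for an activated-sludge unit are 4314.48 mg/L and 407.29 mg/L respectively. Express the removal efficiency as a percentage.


eta = (COD_in - COD_out) / COD_in * 100
= (4314.48 - 407.29) / 4314.48 * 100
= 90.5599%

90.5599%


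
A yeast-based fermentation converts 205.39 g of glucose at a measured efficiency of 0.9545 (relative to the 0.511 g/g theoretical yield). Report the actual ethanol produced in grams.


Actual ethanol: m = 0.511 * 205.39 * 0.9545
m = 100.1789 g

100.1789 g


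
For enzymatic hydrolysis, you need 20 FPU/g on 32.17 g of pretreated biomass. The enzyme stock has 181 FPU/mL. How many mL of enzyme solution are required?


V = dosage * m_sub / activity
V = 20 * 32.17 / 181
V = 3.5547 mL

3.5547 mL


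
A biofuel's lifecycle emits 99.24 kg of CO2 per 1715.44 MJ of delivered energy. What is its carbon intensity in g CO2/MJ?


CI = CO2 * 1000 / E
= 99.24 * 1000 / 1715.44
= 57.8510 g CO2/MJ

57.8510 g CO2/MJ


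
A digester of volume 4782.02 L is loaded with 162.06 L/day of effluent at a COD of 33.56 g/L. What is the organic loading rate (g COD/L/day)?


OLR = Q * S / V
= 162.06 * 33.56 / 4782.02
= 1.1373 g/L/day

1.1373 g/L/day


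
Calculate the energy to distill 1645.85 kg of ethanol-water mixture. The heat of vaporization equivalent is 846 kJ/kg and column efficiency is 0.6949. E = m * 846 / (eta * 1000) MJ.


E = m * 846 / (eta * 1000)
= 1645.85 * 846 / (0.6949 * 1000)
= 2003.7259 MJ

2003.7259 MJ


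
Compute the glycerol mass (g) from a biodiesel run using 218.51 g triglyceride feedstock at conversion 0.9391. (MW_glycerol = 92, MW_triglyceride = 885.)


glycerol = oil * conv * (92/885)
= 218.51 * 0.9391 * 92 / 885
= 21.3318 g

21.3318 g


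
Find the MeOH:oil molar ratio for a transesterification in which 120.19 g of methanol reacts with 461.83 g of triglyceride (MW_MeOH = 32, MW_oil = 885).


Molar ratio = n_MeOH / n_oil = (MeOH/32) / (oil/885) = (MeOH * 885) / (32 * oil)
= (120.19 * 885) / (32 * 461.83)
= 7.1975

7.1975


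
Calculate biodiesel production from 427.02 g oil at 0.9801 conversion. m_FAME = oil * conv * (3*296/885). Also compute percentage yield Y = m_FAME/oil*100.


m_FAME = oil * conv * (3 * 296 / 885) = oil * conv * (888/885)
= 427.02 * 0.9801 * 888 / 885
= 419.9410 g
Y = m_FAME / oil * 100 = conv * (888/885) * 100
= 0.9801 * 888 / 885 * 100
= 98.34%

419.9410 g FAME; Y = 98.34%


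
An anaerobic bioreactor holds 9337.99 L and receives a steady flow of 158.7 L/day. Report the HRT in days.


HRT = V / Q
= 9337.99 / 158.7
= 58.8405 days

58.8405 days


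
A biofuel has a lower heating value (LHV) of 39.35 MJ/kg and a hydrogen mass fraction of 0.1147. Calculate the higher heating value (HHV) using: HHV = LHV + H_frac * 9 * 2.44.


HHV = LHV + H_frac * 9 * 2.44
= 39.35 + 0.1147 * 9 * 2.44
= 41.8688 MJ/kg

41.8688 MJ/kg


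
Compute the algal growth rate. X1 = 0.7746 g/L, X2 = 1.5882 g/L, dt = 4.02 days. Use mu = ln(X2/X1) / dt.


mu = ln(X2/X1) / dt
= ln(1.5882/0.7746) / 4.02
= 0.1786 per day

0.1786 per day


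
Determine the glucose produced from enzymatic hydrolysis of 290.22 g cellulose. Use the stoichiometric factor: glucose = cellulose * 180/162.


glucose = cellulose * 180/162
= 290.22 * 180/162
= 322.4667 g

322.4667 g


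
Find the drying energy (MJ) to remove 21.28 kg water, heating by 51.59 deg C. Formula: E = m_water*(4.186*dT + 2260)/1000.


E = m_water * (4.186 * dT + 2260) / 1000
= 21.28 * (4.186 * 51.59 + 2260) / 1000
= 52.6883 MJ

52.6883 MJ


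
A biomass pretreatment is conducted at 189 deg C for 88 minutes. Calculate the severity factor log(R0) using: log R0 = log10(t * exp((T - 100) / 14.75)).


logR0 = log10(t * exp((T - 100) / 14.75))
= log10(88 * exp((189 - 100) / 14.75))
= 4.5650

4.5650


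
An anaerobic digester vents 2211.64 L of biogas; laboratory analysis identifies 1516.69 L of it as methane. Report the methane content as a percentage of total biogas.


CH4% = V_CH4 / V_total * 100
= 1516.69 / 2211.64 * 100
= 68.5776%

68.5776%


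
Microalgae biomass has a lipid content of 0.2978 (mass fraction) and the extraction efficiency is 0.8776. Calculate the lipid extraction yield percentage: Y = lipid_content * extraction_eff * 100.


Y = lipid_content * extraction_eff * 100
= 0.2978 * 0.8776 * 100
= 26.1349%

26.1349%


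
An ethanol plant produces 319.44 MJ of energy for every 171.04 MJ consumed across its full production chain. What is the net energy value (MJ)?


NEV = E_out - E_in
= 319.44 - 171.04
= 148.4000 MJ

148.4000 MJ


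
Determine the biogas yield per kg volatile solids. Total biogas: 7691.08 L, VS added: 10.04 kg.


Y = V / VS
= 7691.08 / 10.04
= 766.0438 L/kg VS

766.0438 L/kg VS


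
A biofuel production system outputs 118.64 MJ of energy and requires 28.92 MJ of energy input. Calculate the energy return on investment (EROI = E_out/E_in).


EROI = E_out / E_in
= 118.64 / 28.92
= 4.1024

4.1024


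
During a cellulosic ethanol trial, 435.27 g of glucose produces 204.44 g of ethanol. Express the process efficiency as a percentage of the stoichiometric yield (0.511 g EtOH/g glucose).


Fermentation efficiency = (actual / (0.511 * glucose)) * 100
= (204.44 / (0.511 * 435.27)) * 100
= 91.9150%

91.9150%


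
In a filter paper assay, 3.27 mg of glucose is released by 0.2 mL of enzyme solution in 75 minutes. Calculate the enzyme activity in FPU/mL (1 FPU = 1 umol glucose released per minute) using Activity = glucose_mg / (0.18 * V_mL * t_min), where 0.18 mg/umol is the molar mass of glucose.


Activity = glucose_mg / (0.18 mg/umol * V_mL * t_min)
= 3.27 / (0.18 * 0.2 * 75)
= 1.2111 FPU/mL

1.2111 FPU/mL


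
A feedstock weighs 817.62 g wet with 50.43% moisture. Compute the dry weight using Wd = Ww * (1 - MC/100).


Wd = Ww * (1 - MC/100)
= 817.62 * (1 - 50.43/100)
= 405.2942 g

405.2942 g


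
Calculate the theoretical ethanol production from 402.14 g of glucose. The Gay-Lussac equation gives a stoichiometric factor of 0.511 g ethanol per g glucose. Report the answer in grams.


Theoretical ethanol yield: m_EtOH = 0.511 * m_glucose
m_EtOH = 0.511 * 402.14 = 205.4935 g

205.4935 g


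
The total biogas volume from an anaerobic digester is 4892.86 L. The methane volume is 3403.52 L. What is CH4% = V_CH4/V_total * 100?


CH4% = V_CH4 / V_total * 100
= 3403.52 / 4892.86 * 100
= 69.5610%

69.5610%


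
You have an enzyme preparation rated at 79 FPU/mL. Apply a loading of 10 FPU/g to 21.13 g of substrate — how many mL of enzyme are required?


V = dosage * m_sub / activity
V = 10 * 21.13 / 79
V = 2.6747 mL

2.6747 mL
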